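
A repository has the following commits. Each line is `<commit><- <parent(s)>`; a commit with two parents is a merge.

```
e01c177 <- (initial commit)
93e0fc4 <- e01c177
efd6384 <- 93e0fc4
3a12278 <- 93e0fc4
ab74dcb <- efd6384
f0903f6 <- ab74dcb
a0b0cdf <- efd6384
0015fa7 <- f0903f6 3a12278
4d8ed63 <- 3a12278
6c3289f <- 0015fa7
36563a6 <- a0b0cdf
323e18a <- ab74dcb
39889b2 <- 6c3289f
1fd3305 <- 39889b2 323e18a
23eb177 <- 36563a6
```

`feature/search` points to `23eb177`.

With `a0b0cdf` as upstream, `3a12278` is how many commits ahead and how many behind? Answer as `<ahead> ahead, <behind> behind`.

1 ahead, 2 behind

Reachable from 3a12278: {3a12278, 93e0fc4, e01c177}.
Reachable from a0b0cdf: {93e0fc4, a0b0cdf, e01c177, efd6384}.
Only in 3a12278's history (ahead): {3a12278} — 1.
Only in a0b0cdf's history (behind): {a0b0cdf, efd6384} — 2.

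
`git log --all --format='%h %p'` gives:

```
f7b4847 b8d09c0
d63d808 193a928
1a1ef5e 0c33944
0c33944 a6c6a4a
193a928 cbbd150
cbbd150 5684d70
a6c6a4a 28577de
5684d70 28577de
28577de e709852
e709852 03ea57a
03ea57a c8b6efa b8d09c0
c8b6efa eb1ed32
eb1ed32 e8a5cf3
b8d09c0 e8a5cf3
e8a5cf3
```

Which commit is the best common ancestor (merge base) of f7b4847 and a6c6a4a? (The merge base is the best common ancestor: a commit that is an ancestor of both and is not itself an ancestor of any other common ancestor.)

Ancestors of f7b4847: {b8d09c0, e8a5cf3, f7b4847}.
Ancestors of a6c6a4a: {03ea57a, 28577de, a6c6a4a, b8d09c0, c8b6efa, e709852, e8a5cf3, eb1ed32}.
Common ancestors: {b8d09c0, e8a5cf3}.
Among these, b8d09c0 is not an ancestor of any other common ancestor — it is the merge base.

b8d09c0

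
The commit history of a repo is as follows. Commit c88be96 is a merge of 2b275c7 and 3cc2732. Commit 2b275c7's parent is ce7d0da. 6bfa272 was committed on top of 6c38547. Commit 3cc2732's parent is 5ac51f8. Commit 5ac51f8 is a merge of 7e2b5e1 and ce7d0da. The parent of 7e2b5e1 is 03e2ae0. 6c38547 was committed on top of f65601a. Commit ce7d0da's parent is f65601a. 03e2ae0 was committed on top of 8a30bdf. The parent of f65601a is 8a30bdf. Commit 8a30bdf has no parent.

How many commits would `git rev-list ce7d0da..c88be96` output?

6

Reachable from c88be96: {03e2ae0, 2b275c7, 3cc2732, 5ac51f8, 7e2b5e1, 8a30bdf, c88be96, ce7d0da, f65601a}.
Reachable from ce7d0da: {8a30bdf, ce7d0da, f65601a}.
In c88be96's history but not ce7d0da's: {03e2ae0, 2b275c7, 3cc2732, 5ac51f8, 7e2b5e1, c88be96} — 6 commits.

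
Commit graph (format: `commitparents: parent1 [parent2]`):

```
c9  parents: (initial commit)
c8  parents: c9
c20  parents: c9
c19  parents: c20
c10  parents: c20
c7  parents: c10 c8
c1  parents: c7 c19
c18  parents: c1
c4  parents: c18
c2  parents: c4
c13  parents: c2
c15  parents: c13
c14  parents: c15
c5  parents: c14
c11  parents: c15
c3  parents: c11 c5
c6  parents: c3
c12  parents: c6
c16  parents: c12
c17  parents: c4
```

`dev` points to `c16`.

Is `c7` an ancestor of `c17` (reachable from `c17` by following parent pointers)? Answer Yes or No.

Ancestors of c17 (commits reachable by following parents): {c1, c10, c17, c18, c19, c20, c4, c7, c8, c9}.
c7 is in that set, so it is an ancestor of c17.

Yes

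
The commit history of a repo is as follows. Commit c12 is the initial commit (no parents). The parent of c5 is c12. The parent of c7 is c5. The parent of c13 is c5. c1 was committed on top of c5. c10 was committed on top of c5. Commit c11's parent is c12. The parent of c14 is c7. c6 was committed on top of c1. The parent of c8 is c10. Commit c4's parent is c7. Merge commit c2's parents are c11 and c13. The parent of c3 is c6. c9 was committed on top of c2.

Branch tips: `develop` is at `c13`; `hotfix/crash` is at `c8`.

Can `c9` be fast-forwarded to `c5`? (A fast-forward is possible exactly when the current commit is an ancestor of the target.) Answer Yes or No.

A fast-forward from c9 to c5 is possible iff c9 is an ancestor of c5.
Ancestors of c5: {c12, c5}.
c9 is not among them, so fast-forward is not possible.

No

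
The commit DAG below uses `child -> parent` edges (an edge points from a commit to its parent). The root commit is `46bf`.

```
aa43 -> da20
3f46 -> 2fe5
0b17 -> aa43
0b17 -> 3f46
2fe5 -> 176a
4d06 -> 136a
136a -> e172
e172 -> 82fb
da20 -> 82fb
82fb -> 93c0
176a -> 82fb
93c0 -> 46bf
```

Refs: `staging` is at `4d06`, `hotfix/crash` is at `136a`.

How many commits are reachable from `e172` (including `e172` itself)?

4

Walking parent pointers from e172: reachable set = {46bf, 82fb, 93c0, e172}.
That is 4 commits.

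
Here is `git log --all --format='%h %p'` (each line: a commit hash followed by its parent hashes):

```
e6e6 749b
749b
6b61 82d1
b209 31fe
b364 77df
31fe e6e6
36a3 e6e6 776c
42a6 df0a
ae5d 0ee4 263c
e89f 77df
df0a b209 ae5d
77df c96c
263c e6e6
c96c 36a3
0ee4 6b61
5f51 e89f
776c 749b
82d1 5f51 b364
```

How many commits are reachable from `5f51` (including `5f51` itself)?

8

Walking parent pointers from 5f51: reachable set = {36a3, 5f51, 749b, 776c, 77df, c96c, e6e6, e89f}.
That is 8 commits.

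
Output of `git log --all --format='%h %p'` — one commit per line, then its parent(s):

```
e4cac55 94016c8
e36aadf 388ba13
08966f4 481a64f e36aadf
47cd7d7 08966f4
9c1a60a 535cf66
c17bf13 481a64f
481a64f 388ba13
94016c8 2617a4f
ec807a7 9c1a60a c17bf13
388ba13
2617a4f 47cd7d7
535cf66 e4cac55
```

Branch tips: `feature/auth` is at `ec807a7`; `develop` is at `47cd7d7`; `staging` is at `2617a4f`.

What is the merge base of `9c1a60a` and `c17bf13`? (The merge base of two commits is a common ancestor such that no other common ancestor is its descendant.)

481a64f

Ancestors of 9c1a60a: {08966f4, 2617a4f, 388ba13, 47cd7d7, 481a64f, 535cf66, 94016c8, 9c1a60a, e36aadf, e4cac55}.
Ancestors of c17bf13: {388ba13, 481a64f, c17bf13}.
Common ancestors: {388ba13, 481a64f}.
Among these, 481a64f is not an ancestor of any other common ancestor — it is the merge base.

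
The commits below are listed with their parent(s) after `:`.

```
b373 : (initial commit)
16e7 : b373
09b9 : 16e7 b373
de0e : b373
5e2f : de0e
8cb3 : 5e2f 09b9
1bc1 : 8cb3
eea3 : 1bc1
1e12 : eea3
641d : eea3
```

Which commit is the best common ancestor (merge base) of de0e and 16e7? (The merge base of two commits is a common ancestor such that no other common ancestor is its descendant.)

b373

Ancestors of de0e: {b373, de0e}.
Ancestors of 16e7: {16e7, b373}.
Common ancestors: {b373}.
The only common ancestor is b373, so it is the merge base.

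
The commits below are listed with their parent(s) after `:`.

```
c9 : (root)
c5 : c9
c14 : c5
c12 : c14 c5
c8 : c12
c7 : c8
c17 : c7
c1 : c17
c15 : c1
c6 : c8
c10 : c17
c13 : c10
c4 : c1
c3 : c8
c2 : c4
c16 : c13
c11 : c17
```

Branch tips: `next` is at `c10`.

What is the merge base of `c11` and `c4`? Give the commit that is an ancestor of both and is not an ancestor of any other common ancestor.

c17

Ancestors of c11: {c11, c12, c14, c17, c5, c7, c8, c9}.
Ancestors of c4: {c1, c12, c14, c17, c4, c5, c7, c8, c9}.
Common ancestors: {c12, c14, c17, c5, c7, c8, c9}.
Among these, c17 is not an ancestor of any other common ancestor — it is the merge base.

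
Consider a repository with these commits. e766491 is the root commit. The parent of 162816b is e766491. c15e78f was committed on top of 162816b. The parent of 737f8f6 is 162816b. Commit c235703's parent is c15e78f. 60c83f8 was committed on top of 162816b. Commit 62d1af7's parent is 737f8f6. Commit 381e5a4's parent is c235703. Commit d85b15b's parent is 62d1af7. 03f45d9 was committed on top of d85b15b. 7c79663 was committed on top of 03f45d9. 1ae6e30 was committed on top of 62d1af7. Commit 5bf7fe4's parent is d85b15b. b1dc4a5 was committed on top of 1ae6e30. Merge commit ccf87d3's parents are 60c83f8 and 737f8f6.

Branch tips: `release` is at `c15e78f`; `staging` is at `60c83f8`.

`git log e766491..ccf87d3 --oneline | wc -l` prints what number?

4

Reachable from ccf87d3: {162816b, 60c83f8, 737f8f6, ccf87d3, e766491}.
Reachable from e766491: {e766491}.
In ccf87d3's history but not e766491's: {162816b, 60c83f8, 737f8f6, ccf87d3} — 4 commits.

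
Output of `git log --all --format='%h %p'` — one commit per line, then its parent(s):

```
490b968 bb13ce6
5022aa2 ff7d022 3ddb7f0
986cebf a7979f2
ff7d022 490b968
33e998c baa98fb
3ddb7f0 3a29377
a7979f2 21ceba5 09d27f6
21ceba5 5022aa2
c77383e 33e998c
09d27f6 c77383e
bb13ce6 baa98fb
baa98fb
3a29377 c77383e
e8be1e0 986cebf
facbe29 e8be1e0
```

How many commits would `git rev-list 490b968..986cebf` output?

10

Reachable from 986cebf: {09d27f6, 21ceba5, 33e998c, 3a29377, 3ddb7f0, 490b968, 5022aa2, 986cebf, a7979f2, baa98fb, bb13ce6, c77383e, ff7d022}.
Reachable from 490b968: {490b968, baa98fb, bb13ce6}.
In 986cebf's history but not 490b968's: {09d27f6, 21ceba5, 33e998c, 3a29377, 3ddb7f0, 5022aa2, 986cebf, a7979f2, c77383e, ff7d022} — 10 commits.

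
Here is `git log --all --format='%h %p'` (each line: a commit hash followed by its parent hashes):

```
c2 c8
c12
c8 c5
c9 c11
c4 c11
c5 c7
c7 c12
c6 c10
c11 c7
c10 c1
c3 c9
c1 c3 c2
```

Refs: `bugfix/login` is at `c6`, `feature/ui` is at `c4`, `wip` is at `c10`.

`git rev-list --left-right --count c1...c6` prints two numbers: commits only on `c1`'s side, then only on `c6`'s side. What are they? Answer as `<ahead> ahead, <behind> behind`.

Reachable from c1: {c1, c11, c12, c2, c3, c5, c7, c8, c9}.
Reachable from c6: {c1, c10, c11, c12, c2, c3, c5, c6, c7, c8, c9}.
Only in c1's history (ahead): {} — 0.
Only in c6's history (behind): {c10, c6} — 2.

0 ahead, 2 behind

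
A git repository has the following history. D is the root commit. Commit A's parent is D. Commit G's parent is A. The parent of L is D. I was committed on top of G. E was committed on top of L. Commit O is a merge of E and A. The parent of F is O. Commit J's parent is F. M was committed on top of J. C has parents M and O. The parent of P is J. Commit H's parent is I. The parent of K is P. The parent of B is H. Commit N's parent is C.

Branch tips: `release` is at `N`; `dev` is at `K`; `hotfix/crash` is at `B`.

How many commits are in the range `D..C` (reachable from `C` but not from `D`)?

Reachable from C: {A, C, D, E, F, J, L, M, O}.
Reachable from D: {D}.
In C's history but not D's: {A, C, E, F, J, L, M, O} — 8 commits.

8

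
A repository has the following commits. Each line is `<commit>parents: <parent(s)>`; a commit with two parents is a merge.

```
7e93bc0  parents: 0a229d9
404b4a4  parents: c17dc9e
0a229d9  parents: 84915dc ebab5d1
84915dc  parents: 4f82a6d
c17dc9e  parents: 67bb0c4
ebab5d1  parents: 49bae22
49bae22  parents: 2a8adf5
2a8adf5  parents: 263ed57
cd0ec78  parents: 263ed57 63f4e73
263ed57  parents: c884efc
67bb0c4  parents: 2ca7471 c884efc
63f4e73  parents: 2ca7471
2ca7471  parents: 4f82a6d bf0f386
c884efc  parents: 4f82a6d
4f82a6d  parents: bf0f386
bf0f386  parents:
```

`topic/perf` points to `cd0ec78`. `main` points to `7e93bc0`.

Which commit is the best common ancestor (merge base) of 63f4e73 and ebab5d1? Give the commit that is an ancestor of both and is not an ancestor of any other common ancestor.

Ancestors of 63f4e73: {2ca7471, 4f82a6d, 63f4e73, bf0f386}.
Ancestors of ebab5d1: {263ed57, 2a8adf5, 49bae22, 4f82a6d, bf0f386, c884efc, ebab5d1}.
Common ancestors: {4f82a6d, bf0f386}.
Among these, 4f82a6d is not an ancestor of any other common ancestor — it is the merge base.

4f82a6d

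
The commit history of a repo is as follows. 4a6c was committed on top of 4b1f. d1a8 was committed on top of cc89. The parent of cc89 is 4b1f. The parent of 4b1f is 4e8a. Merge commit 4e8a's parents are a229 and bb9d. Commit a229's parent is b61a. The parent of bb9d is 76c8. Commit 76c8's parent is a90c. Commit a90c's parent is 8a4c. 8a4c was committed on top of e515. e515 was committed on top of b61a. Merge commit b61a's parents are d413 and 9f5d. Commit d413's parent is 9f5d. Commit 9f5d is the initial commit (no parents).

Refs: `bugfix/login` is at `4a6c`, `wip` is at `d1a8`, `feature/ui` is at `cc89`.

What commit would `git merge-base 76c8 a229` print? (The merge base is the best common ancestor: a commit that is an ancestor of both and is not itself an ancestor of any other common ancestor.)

b61a

Ancestors of 76c8: {76c8, 8a4c, 9f5d, a90c, b61a, d413, e515}.
Ancestors of a229: {9f5d, a229, b61a, d413}.
Common ancestors: {9f5d, b61a, d413}.
Among these, b61a is not an ancestor of any other common ancestor — it is the merge base.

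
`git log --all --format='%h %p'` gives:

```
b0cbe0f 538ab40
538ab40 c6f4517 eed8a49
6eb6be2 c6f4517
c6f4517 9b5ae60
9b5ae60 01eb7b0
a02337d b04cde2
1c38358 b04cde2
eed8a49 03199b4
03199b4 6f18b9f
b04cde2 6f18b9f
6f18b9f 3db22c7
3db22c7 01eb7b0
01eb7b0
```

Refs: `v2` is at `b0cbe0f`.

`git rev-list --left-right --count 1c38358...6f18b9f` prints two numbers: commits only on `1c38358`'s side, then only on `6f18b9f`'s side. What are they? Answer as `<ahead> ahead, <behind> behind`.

2 ahead, 0 behind

Reachable from 1c38358: {01eb7b0, 1c38358, 3db22c7, 6f18b9f, b04cde2}.
Reachable from 6f18b9f: {01eb7b0, 3db22c7, 6f18b9f}.
Only in 1c38358's history (ahead): {1c38358, b04cde2} — 2.
Only in 6f18b9f's history (behind): {} — 0.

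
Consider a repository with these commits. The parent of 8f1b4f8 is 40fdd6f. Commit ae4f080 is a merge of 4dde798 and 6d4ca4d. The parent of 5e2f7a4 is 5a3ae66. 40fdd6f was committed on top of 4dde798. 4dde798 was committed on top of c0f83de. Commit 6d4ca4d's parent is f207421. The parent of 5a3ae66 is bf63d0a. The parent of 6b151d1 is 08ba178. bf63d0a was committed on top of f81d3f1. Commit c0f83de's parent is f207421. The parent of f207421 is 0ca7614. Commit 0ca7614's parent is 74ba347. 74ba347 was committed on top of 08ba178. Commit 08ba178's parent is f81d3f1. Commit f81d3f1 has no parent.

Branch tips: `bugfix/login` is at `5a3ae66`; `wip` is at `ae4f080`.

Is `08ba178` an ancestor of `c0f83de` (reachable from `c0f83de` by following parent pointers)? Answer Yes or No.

Yes

Ancestors of c0f83de (commits reachable by following parents): {08ba178, 0ca7614, 74ba347, c0f83de, f207421, f81d3f1}.
08ba178 is in that set, so it is an ancestor of c0f83de.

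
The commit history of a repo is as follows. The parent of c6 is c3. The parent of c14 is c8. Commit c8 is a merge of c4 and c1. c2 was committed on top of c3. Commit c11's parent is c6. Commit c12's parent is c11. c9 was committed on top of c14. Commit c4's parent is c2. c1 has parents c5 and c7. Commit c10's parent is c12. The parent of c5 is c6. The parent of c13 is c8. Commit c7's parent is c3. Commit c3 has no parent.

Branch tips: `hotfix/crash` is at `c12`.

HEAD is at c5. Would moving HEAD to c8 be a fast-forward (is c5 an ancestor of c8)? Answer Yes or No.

Yes

A fast-forward from c5 to c8 is possible iff c5 is an ancestor of c8.
Ancestors of c8: {c1, c2, c3, c4, c5, c6, c7, c8}.
c5 is among them, so fast-forward is possible.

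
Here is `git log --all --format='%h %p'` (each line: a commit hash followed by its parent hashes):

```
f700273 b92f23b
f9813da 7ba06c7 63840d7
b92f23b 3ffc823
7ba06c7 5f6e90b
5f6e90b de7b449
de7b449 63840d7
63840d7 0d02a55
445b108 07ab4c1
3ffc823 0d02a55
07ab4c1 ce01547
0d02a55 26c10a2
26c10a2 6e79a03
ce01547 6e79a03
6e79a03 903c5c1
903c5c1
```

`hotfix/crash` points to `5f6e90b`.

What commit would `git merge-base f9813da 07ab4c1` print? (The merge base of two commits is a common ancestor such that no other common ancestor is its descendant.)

6e79a03

Ancestors of f9813da: {0d02a55, 26c10a2, 5f6e90b, 63840d7, 6e79a03, 7ba06c7, 903c5c1, de7b449, f9813da}.
Ancestors of 07ab4c1: {07ab4c1, 6e79a03, 903c5c1, ce01547}.
Common ancestors: {6e79a03, 903c5c1}.
Among these, 6e79a03 is not an ancestor of any other common ancestor — it is the merge base.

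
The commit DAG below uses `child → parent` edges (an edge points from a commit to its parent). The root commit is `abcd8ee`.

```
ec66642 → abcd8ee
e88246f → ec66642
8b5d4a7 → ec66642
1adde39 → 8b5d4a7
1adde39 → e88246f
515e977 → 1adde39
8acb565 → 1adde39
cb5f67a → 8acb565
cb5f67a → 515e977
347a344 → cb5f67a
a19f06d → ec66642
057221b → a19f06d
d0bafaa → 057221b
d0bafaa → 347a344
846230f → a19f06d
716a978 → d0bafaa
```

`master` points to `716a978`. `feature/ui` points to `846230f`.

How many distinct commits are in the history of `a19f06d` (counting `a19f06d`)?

Walking parent pointers from a19f06d: reachable set = {a19f06d, abcd8ee, ec66642}.
That is 3 commits.

3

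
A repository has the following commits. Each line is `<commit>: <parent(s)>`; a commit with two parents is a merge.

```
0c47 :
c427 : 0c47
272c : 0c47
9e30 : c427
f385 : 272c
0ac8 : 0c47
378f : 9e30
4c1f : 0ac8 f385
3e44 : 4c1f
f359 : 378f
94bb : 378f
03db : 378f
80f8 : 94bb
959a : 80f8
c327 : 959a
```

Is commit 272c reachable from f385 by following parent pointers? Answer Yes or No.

Ancestors of f385 (commits reachable by following parents): {0c47, 272c, f385}.
272c is in that set, so it is an ancestor of f385.

Yes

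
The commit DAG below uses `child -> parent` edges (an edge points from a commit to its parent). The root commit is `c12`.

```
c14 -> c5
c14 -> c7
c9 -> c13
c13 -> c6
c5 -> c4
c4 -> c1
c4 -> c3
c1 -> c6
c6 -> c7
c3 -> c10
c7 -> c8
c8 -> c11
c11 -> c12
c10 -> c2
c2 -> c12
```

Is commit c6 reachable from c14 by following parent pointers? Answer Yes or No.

Ancestors of c14 (commits reachable by following parents): {c1, c10, c11, c12, c14, c2, c3, c4, c5, c6, c7, c8}.
c6 is in that set, so it is an ancestor of c14.

Yes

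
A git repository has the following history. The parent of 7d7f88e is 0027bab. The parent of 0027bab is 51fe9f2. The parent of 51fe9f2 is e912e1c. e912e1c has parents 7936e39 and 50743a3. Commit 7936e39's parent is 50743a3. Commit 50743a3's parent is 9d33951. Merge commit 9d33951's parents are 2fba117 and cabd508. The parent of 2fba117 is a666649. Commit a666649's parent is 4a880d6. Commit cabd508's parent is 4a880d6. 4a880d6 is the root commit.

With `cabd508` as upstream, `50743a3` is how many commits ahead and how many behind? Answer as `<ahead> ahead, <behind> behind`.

4 ahead, 0 behind

Reachable from 50743a3: {2fba117, 4a880d6, 50743a3, 9d33951, a666649, cabd508}.
Reachable from cabd508: {4a880d6, cabd508}.
Only in 50743a3's history (ahead): {2fba117, 50743a3, 9d33951, a666649} — 4.
Only in cabd508's history (behind): {} — 0.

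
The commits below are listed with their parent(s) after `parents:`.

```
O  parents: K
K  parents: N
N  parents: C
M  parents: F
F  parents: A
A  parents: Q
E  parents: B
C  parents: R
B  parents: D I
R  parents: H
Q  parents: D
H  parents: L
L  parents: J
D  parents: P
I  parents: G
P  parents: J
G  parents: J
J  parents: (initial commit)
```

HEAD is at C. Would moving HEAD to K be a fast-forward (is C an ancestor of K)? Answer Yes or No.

A fast-forward from C to K is possible iff C is an ancestor of K.
Ancestors of K: {C, H, J, K, L, N, R}.
C is among them, so fast-forward is possible.

Yes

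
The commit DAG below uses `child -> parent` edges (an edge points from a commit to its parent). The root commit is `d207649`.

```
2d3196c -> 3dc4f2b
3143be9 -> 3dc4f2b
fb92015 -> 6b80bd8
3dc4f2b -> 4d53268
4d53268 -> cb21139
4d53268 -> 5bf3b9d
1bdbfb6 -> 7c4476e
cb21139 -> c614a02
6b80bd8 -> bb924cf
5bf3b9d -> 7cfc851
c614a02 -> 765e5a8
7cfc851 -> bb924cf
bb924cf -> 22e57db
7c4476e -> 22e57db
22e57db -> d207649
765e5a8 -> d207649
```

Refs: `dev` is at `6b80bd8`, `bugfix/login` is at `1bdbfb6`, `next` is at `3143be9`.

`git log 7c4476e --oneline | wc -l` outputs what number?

3

Walking parent pointers from 7c4476e: reachable set = {22e57db, 7c4476e, d207649}.
That is 3 commits.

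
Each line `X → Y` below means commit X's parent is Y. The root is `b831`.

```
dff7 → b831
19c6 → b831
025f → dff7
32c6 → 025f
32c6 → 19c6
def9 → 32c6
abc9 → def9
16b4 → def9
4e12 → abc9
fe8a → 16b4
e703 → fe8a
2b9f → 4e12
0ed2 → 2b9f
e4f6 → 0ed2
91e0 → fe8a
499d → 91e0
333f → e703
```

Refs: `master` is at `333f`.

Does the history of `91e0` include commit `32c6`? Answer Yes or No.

Ancestors of 91e0 (commits reachable by following parents): {025f, 16b4, 19c6, 32c6, 91e0, b831, def9, dff7, fe8a}.
32c6 is in that set, so it is an ancestor of 91e0.

Yes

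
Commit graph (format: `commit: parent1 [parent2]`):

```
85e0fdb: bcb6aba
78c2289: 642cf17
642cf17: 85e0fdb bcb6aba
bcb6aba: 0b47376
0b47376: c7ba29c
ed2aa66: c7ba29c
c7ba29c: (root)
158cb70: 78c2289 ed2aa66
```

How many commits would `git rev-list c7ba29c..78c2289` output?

Reachable from 78c2289: {0b47376, 642cf17, 78c2289, 85e0fdb, bcb6aba, c7ba29c}.
Reachable from c7ba29c: {c7ba29c}.
In 78c2289's history but not c7ba29c's: {0b47376, 642cf17, 78c2289, 85e0fdb, bcb6aba} — 5 commits.

5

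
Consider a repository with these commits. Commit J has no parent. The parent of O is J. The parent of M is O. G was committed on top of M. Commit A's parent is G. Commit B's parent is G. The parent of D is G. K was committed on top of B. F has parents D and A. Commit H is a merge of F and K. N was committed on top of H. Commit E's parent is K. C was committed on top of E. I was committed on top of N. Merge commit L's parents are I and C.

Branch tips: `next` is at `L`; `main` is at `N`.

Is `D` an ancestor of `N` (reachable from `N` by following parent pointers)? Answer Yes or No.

Ancestors of N (commits reachable by following parents): {A, B, D, F, G, H, J, K, M, N, O}.
D is in that set, so it is an ancestor of N.

Yes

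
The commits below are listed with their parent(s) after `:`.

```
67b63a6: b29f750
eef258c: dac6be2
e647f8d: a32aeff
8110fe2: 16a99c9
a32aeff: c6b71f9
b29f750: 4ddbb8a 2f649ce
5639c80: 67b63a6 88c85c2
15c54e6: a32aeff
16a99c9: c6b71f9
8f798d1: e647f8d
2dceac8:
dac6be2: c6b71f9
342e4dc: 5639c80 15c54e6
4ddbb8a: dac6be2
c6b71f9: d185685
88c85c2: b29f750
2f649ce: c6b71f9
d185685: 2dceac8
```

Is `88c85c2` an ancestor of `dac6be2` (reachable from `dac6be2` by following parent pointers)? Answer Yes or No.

No

Ancestors of dac6be2: {2dceac8, c6b71f9, d185685, dac6be2}.
88c85c2 is not in that set, so it is not an ancestor of dac6be2.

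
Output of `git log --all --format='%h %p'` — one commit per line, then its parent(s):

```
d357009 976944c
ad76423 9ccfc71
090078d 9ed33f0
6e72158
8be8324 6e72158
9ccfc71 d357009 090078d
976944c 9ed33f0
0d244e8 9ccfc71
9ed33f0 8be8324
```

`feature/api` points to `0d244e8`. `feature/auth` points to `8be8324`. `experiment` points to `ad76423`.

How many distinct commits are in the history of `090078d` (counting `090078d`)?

Walking parent pointers from 090078d: reachable set = {090078d, 6e72158, 8be8324, 9ed33f0}.
That is 4 commits.

4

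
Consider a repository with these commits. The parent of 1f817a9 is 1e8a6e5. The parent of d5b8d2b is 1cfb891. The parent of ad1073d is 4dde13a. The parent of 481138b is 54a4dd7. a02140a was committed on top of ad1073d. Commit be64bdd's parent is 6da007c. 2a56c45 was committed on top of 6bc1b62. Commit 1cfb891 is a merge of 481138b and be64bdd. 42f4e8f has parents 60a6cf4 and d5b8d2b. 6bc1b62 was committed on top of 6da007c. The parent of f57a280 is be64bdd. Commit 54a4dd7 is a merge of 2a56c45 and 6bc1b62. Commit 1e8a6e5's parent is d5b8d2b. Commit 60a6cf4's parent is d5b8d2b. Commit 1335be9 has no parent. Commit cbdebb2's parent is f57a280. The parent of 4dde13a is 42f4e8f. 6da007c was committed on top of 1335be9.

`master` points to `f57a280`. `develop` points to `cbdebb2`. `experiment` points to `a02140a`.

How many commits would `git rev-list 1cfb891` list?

Walking parent pointers from 1cfb891: reachable set = {1335be9, 1cfb891, 2a56c45, 481138b, 54a4dd7, 6bc1b62, 6da007c, be64bdd}.
That is 8 commits.

8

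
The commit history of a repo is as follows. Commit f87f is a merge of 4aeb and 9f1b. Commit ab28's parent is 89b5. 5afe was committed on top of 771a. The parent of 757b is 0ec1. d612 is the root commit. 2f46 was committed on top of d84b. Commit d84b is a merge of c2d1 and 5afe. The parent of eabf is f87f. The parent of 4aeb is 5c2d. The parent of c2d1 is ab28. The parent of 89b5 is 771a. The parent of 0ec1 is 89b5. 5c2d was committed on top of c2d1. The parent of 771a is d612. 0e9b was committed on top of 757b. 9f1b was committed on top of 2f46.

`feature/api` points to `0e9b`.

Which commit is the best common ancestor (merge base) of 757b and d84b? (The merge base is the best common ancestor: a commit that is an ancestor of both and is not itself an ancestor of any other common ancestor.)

Ancestors of 757b: {0ec1, 757b, 771a, 89b5, d612}.
Ancestors of d84b: {5afe, 771a, 89b5, ab28, c2d1, d612, d84b}.
Common ancestors: {771a, 89b5, d612}.
Among these, 89b5 is not an ancestor of any other common ancestor — it is the merge base.

89b5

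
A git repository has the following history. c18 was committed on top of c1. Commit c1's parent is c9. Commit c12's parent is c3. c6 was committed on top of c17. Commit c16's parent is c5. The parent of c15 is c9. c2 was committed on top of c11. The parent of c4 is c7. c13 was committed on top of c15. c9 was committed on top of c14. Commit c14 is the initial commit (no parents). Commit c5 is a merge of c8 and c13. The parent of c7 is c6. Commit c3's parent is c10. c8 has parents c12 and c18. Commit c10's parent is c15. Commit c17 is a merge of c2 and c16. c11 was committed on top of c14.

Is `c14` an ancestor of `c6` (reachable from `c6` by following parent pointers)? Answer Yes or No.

Ancestors of c6 (commits reachable by following parents): {c1, c10, c11, c12, c13, c14, c15, c16, c17, c18, c2, c3, c5, c6, c8, c9}.
c14 is in that set, so it is an ancestor of c6.

Yes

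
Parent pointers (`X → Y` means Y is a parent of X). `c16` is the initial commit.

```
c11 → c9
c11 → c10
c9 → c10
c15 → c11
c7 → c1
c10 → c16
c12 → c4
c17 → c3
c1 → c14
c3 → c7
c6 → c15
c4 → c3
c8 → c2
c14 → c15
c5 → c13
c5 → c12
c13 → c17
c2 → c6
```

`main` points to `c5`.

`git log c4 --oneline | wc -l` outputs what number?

Walking parent pointers from c4: reachable set = {c1, c10, c11, c14, c15, c16, c3, c4, c7, c9}.
That is 10 commits.

10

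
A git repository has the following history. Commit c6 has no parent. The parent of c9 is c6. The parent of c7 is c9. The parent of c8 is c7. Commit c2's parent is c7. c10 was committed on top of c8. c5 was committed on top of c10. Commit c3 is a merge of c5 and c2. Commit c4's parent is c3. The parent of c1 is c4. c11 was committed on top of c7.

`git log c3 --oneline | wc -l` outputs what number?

8

Walking parent pointers from c3: reachable set = {c10, c2, c3, c5, c6, c7, c8, c9}.
That is 8 commits.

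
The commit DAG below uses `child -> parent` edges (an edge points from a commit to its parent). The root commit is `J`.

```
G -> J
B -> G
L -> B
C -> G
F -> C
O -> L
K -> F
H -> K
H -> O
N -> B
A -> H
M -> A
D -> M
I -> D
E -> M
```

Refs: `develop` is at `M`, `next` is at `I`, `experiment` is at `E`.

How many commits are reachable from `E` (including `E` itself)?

Walking parent pointers from E: reachable set = {A, B, C, E, F, G, H, J, K, L, M, O}.
That is 12 commits.

12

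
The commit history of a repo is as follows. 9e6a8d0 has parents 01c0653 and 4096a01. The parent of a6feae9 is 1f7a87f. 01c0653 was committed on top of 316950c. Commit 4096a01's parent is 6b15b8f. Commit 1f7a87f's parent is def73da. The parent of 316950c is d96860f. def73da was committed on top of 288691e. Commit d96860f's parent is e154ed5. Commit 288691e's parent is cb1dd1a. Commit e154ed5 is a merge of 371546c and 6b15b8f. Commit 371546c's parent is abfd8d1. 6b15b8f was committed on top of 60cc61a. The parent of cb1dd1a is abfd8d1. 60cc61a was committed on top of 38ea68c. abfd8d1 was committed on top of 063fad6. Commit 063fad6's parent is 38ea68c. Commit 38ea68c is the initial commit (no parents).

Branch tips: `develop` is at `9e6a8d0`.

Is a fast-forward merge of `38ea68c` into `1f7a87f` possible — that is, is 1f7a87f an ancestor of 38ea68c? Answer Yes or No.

A fast-forward from 1f7a87f to 38ea68c is possible iff 1f7a87f is an ancestor of 38ea68c.
Ancestors of 38ea68c: {38ea68c}.
1f7a87f is not among them, so fast-forward is not possible.

No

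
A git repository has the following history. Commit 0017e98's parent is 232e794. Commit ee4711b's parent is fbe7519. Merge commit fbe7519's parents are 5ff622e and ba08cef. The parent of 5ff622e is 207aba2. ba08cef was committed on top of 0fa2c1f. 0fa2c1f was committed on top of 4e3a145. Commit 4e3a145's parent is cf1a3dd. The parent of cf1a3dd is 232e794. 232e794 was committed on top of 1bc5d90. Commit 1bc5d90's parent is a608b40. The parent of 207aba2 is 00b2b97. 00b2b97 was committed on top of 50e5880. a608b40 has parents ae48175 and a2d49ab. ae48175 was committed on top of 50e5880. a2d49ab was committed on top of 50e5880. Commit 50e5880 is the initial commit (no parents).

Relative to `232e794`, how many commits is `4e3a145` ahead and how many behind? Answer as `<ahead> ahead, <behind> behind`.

Reachable from 4e3a145: {1bc5d90, 232e794, 4e3a145, 50e5880, a2d49ab, a608b40, ae48175, cf1a3dd}.
Reachable from 232e794: {1bc5d90, 232e794, 50e5880, a2d49ab, a608b40, ae48175}.
Only in 4e3a145's history (ahead): {4e3a145, cf1a3dd} — 2.
Only in 232e794's history (behind): {} — 0.

2 ahead, 0 behind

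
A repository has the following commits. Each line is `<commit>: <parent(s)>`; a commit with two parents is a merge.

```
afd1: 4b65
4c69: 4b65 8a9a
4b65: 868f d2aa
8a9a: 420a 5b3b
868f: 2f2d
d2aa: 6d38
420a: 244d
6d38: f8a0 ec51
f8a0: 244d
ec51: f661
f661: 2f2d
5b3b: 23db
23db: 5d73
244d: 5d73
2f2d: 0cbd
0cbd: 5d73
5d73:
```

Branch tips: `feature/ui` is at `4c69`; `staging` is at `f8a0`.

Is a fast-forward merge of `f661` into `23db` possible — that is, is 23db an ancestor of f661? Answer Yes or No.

No

A fast-forward from 23db to f661 is possible iff 23db is an ancestor of f661.
Ancestors of f661: {0cbd, 2f2d, 5d73, f661}.
23db is not among them, so fast-forward is not possible.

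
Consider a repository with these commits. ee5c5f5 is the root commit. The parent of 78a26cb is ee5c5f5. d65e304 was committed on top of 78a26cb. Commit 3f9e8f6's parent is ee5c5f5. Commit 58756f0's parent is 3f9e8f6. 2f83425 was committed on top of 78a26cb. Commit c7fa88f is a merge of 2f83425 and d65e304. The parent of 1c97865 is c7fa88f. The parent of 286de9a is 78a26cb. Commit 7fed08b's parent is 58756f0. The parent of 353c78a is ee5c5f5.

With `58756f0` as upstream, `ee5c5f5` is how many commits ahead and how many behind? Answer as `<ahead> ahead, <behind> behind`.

Reachable from ee5c5f5: {ee5c5f5}.
Reachable from 58756f0: {3f9e8f6, 58756f0, ee5c5f5}.
Only in ee5c5f5's history (ahead): {} — 0.
Only in 58756f0's history (behind): {3f9e8f6, 58756f0} — 2.

0 ahead, 2 behind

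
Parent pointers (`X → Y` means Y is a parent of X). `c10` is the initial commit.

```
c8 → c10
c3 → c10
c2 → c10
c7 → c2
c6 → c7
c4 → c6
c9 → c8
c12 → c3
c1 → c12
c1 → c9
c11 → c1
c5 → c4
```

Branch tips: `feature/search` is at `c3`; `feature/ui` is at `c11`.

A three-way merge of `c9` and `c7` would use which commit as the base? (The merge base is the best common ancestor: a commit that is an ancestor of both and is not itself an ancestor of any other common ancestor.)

Ancestors of c9: {c10, c8, c9}.
Ancestors of c7: {c10, c2, c7}.
Common ancestors: {c10}.
The only common ancestor is c10, so it is the merge base.

c10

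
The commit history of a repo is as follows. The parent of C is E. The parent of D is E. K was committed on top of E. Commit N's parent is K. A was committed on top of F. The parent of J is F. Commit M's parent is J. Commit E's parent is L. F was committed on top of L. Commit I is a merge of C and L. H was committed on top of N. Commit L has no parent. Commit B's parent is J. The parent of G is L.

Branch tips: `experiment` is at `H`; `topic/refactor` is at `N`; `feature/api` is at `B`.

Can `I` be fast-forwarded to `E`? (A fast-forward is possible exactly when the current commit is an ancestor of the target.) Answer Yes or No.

A fast-forward from I to E is possible iff I is an ancestor of E.
Ancestors of E: {E, L}.
I is not among them, so fast-forward is not possible.

No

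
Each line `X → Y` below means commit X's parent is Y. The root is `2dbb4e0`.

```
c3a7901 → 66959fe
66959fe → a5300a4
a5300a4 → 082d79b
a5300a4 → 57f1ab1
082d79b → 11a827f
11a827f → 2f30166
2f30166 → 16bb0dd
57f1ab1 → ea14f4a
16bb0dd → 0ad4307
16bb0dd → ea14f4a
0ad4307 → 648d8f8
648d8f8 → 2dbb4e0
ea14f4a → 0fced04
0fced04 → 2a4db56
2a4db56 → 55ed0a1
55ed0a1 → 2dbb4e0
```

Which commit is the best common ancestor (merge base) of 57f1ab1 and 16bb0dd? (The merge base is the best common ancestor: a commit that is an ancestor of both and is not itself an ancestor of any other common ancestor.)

Ancestors of 57f1ab1: {0fced04, 2a4db56, 2dbb4e0, 55ed0a1, 57f1ab1, ea14f4a}.
Ancestors of 16bb0dd: {0ad4307, 0fced04, 16bb0dd, 2a4db56, 2dbb4e0, 55ed0a1, 648d8f8, ea14f4a}.
Common ancestors: {0fced04, 2a4db56, 2dbb4e0, 55ed0a1, ea14f4a}.
Among these, ea14f4a is not an ancestor of any other common ancestor — it is the merge base.

ea14f4a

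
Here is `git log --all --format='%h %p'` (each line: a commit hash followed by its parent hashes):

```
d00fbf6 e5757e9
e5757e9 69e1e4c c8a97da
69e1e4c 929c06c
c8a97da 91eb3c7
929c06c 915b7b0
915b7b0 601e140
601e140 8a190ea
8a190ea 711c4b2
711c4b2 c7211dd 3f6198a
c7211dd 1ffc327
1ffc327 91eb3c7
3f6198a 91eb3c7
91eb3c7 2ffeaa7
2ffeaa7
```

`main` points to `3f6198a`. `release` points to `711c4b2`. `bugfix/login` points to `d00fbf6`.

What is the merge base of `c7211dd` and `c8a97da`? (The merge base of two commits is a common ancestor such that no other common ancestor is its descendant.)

91eb3c7

Ancestors of c7211dd: {1ffc327, 2ffeaa7, 91eb3c7, c7211dd}.
Ancestors of c8a97da: {2ffeaa7, 91eb3c7, c8a97da}.
Common ancestors: {2ffeaa7, 91eb3c7}.
Among these, 91eb3c7 is not an ancestor of any other common ancestor — it is the merge base.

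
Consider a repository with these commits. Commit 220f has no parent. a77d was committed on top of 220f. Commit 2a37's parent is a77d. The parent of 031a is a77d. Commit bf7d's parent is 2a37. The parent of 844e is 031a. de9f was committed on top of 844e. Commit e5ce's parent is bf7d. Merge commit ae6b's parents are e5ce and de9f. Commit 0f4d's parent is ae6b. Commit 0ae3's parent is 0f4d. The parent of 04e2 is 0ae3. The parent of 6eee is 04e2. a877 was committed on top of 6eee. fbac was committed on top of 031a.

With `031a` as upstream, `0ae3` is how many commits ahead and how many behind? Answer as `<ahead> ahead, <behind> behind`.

Reachable from 0ae3: {031a, 0ae3, 0f4d, 220f, 2a37, 844e, a77d, ae6b, bf7d, de9f, e5ce}.
Reachable from 031a: {031a, 220f, a77d}.
Only in 0ae3's history (ahead): {0ae3, 0f4d, 2a37, 844e, ae6b, bf7d, de9f, e5ce} — 8.
Only in 031a's history (behind): {} — 0.

8 ahead, 0 behind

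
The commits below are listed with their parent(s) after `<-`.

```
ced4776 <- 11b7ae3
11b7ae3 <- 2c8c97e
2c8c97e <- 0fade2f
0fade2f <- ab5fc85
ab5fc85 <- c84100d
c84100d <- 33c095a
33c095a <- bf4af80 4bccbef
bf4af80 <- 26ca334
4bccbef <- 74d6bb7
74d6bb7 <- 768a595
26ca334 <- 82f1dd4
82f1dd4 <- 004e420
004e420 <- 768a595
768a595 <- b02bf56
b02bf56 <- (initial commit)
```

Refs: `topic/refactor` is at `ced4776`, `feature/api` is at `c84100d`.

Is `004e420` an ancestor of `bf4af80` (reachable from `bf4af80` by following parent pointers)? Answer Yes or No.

Yes

Ancestors of bf4af80 (commits reachable by following parents): {004e420, 26ca334, 768a595, 82f1dd4, b02bf56, bf4af80}.
004e420 is in that set, so it is an ancestor of bf4af80.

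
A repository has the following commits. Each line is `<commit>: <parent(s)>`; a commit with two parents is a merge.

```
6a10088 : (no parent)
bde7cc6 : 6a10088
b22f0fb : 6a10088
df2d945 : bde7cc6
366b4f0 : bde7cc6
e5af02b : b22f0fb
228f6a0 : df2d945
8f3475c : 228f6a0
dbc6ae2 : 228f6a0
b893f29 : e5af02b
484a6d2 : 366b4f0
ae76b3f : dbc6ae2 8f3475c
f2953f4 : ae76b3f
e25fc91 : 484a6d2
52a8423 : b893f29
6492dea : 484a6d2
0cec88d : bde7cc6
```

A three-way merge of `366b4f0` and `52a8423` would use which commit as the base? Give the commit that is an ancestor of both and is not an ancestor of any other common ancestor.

6a10088

Ancestors of 366b4f0: {366b4f0, 6a10088, bde7cc6}.
Ancestors of 52a8423: {52a8423, 6a10088, b22f0fb, b893f29, e5af02b}.
Common ancestors: {6a10088}.
The only common ancestor is 6a10088, so it is the merge base.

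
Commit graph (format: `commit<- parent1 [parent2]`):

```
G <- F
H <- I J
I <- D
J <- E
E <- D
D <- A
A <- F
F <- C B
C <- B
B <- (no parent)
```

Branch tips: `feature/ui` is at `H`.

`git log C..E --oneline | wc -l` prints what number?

Reachable from E: {A, B, C, D, E, F}.
Reachable from C: {B, C}.
In E's history but not C's: {A, D, E, F} — 4 commits.

4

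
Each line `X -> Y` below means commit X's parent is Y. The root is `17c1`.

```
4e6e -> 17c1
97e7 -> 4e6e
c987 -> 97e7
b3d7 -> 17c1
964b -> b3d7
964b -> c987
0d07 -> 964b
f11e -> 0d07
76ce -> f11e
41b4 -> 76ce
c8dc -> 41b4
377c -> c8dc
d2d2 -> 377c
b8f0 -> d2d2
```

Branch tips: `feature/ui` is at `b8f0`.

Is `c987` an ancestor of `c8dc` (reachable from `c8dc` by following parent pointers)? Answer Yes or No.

Yes

Ancestors of c8dc (commits reachable by following parents): {0d07, 17c1, 41b4, 4e6e, 76ce, 964b, 97e7, b3d7, c8dc, c987, f11e}.
c987 is in that set, so it is an ancestor of c8dc.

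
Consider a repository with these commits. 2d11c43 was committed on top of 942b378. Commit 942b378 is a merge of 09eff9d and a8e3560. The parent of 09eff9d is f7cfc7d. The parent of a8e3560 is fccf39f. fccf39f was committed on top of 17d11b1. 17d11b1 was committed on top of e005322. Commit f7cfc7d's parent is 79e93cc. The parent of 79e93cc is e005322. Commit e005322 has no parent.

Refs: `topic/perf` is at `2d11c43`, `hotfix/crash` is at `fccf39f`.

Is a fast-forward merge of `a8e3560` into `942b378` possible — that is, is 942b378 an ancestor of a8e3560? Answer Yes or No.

No

A fast-forward from 942b378 to a8e3560 is possible iff 942b378 is an ancestor of a8e3560.
Ancestors of a8e3560: {17d11b1, a8e3560, e005322, fccf39f}.
942b378 is not among them, so fast-forward is not possible.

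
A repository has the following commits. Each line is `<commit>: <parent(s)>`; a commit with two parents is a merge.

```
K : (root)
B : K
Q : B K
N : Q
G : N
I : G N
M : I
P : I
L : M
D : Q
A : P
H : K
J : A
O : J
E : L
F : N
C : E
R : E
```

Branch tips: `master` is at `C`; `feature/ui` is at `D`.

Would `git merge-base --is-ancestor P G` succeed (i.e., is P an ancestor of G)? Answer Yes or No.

Ancestors of G: {B, G, K, N, Q}.
P is not in that set, so it is not an ancestor of G.

No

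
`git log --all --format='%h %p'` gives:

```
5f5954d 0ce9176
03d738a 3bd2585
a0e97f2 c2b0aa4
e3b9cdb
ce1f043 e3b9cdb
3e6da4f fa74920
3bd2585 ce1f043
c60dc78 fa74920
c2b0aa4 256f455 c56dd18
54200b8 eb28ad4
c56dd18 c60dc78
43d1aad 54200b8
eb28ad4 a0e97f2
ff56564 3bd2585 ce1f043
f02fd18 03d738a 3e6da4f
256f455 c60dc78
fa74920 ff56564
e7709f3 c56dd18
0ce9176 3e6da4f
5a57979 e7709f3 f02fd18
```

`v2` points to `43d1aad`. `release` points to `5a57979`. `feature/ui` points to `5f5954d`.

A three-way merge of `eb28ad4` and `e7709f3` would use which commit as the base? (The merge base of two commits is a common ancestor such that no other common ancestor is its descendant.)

c56dd18

Ancestors of eb28ad4: {256f455, 3bd2585, a0e97f2, c2b0aa4, c56dd18, c60dc78, ce1f043, e3b9cdb, eb28ad4, fa74920, ff56564}.
Ancestors of e7709f3: {3bd2585, c56dd18, c60dc78, ce1f043, e3b9cdb, e7709f3, fa74920, ff56564}.
Common ancestors: {3bd2585, c56dd18, c60dc78, ce1f043, e3b9cdb, fa74920, ff56564}.
Among these, c56dd18 is not an ancestor of any other common ancestor — it is the merge base.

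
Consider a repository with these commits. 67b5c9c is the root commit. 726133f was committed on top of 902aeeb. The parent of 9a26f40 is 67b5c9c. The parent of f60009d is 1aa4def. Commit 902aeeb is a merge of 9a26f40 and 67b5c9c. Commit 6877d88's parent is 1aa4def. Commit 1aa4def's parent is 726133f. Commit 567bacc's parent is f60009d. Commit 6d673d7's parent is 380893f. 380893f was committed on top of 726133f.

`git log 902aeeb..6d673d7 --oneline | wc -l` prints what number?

Reachable from 6d673d7: {380893f, 67b5c9c, 6d673d7, 726133f, 902aeeb, 9a26f40}.
Reachable from 902aeeb: {67b5c9c, 902aeeb, 9a26f40}.
In 6d673d7's history but not 902aeeb's: {380893f, 6d673d7, 726133f} — 3 commits.

3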